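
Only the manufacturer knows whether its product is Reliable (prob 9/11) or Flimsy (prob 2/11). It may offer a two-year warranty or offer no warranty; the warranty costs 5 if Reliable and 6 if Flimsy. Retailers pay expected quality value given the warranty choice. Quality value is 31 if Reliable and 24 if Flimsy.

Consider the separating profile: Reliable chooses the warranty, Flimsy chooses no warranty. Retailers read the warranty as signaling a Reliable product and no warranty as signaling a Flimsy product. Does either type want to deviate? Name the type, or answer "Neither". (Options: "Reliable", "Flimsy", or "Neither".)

Flimsy

The warranty pays 31; no warranty pays 24.
Reliable: assigned the warranty, nets 31 − 5 = 26; deviating to no warranty nets 24.
Flimsy: assigned no warranty, nets 24; deviating to the warranty nets 31 − 6 = 25.
The Flimsy type gains 1 by deviating.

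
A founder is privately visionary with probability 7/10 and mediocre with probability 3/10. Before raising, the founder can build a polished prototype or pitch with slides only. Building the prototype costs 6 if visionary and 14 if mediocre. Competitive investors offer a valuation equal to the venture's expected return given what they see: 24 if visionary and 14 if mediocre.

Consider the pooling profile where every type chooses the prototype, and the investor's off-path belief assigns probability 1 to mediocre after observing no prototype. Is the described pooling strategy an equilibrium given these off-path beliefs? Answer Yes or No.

No

On path, the investor holds the prior and pays 7/10·24 + 3/10·14 = 21. Off path (no prototype), believing mediocre, it pays 14.
visionary: the prototype nets 21 − 6 = 15; no prototype nets 14. visionary stays.
mediocre: the prototype nets 21 − 14 = 7; no prototype nets 14. mediocre would deviate.
A type deviates, so pooling fails.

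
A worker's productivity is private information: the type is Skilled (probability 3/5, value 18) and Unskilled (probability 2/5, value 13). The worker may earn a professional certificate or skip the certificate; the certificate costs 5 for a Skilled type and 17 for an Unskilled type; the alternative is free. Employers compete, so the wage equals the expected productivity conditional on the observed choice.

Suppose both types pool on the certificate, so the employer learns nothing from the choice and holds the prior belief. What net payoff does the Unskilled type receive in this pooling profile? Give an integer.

Pooled wage = 3/5·18 + 2/5·13 = 16.
Unskilled pays cost 17 for the certificate, so net payoff = 16 − 17 = -1.

-1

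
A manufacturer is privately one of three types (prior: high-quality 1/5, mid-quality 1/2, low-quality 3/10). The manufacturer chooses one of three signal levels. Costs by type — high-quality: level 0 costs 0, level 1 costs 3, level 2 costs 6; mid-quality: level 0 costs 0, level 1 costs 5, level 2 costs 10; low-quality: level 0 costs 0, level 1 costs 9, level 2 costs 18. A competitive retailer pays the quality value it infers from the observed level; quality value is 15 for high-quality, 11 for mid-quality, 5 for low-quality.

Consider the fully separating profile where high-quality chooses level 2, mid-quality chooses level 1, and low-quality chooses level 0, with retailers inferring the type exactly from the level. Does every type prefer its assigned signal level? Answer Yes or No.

Separating prices: level 2 → 15, level 1 → 11, level 0 → 5.
high-quality (assigned level 2): level 0: 5 − 0 = 5; level 1: 11 − 3 = 8; level 2: 15 − 6 = 9. high-quality stays.
mid-quality (assigned level 1): level 0: 5 − 0 = 5; level 1: 11 − 5 = 6; level 2: 15 − 10 = 5. mid-quality stays.
low-quality (assigned level 0): level 0: 5 − 0 = 5; level 1: 11 − 9 = 2; level 2: 15 − 18 = -3. low-quality stays.
Every type prefers its assigned level; separation holds.

Yes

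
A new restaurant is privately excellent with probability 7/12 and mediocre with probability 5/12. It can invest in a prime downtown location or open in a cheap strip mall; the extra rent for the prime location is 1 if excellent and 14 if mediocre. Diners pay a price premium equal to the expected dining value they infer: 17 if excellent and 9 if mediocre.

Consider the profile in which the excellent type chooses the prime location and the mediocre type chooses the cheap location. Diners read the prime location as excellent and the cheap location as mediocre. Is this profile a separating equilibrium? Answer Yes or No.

Yes

Under these beliefs, the prime location earns price premium 17 and the cheap location earns price premium 9.
excellent: the prime location nets 17 − 1 = 16; the cheap location nets 9. excellent prefers the prime location.
mediocre: the prime location nets 17 − 14 = 3; the cheap location nets 9. mediocre prefers the cheap location.
Neither type deviates, so the separating profile is an equilibrium.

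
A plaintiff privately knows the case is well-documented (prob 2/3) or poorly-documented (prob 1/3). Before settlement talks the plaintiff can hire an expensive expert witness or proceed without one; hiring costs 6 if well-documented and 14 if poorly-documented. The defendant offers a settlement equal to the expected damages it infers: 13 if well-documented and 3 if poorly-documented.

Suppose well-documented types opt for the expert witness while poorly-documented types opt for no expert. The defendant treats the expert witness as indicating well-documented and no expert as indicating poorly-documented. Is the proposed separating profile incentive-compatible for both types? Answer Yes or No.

Yes

Under these beliefs, the expert witness earns settlement 13 and no expert earns settlement 3.
well-documented: the expert witness nets 13 − 6 = 7; no expert nets 3. well-documented prefers the expert witness.
poorly-documented: the expert witness nets 13 − 14 = -1; no expert nets 3. poorly-documented prefers no expert.
Neither type deviates, so the separating profile is an equilibrium.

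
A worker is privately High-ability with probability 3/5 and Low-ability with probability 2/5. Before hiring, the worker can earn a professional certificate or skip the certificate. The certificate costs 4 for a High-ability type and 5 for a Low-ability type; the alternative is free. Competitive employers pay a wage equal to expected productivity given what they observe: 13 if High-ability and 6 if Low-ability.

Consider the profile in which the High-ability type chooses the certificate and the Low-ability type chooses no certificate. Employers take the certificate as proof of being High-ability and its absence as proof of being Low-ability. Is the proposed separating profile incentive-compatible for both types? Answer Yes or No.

Under these beliefs, the certificate earns wage 13 and no certificate earns wage 6.
High-ability: the certificate nets 13 − 4 = 9; no certificate nets 6. High-ability prefers the certificate.
Low-ability: the certificate nets 13 − 5 = 8; no certificate nets 6. Low-ability would deviate to the certificate.
Low-ability has a profitable deviation, so the profile is not an equilibrium.

No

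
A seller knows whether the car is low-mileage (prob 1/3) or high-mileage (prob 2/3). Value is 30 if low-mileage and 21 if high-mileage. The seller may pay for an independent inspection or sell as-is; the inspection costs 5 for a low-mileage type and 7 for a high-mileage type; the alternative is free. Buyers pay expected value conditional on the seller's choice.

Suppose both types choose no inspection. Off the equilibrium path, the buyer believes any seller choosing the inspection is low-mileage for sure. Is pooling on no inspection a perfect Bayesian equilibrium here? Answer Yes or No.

On path, the buyer holds the prior and pays 1/3·30 + 2/3·21 = 24. Off path (the inspection), believing low-mileage, it pays 30.
low-mileage: no inspection nets 24; the inspection nets 30 − 5 = 25. low-mileage would deviate.
high-mileage: no inspection nets 24; the inspection nets 30 − 7 = 23. high-mileage stays.
A type deviates, so pooling fails.

No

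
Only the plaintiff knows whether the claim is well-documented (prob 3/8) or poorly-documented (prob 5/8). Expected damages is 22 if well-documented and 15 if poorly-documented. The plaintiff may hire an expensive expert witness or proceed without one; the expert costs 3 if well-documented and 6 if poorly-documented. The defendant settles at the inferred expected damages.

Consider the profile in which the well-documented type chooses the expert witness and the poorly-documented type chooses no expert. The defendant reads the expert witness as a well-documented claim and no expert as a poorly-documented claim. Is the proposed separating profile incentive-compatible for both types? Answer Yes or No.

Under these beliefs, the expert witness earns settlement 22 and no expert earns settlement 15.
well-documented: the expert witness nets 22 − 3 = 19; no expert nets 15. well-documented prefers the expert witness.
poorly-documented: the expert witness nets 22 − 6 = 16; no expert nets 15. poorly-documented would deviate to the expert witness.
poorly-documented has a profitable deviation, so the profile is not an equilibrium.

No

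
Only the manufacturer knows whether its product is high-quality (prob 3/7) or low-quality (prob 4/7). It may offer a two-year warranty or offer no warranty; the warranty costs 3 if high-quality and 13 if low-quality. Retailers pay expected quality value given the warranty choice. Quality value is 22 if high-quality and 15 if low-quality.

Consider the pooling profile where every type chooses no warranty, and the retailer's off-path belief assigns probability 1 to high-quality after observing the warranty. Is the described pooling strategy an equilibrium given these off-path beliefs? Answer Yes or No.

No

On path, the retailer holds the prior and pays 3/7·22 + 4/7·15 = 18. Off path (the warranty), believing high-quality, it pays 22.
high-quality: no warranty nets 18; the warranty nets 22 − 3 = 19. high-quality would deviate.
low-quality: no warranty nets 18; the warranty nets 22 − 13 = 9. low-quality stays.
A type deviates, so pooling fails.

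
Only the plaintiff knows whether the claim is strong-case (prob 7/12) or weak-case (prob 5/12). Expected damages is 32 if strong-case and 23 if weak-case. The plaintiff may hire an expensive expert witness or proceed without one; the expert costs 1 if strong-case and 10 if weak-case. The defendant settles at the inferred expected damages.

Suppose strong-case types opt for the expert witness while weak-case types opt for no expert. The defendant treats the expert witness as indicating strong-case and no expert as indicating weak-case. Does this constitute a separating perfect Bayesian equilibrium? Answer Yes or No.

Under these beliefs, the expert witness earns settlement 32 and no expert earns settlement 23.
strong-case: the expert witness nets 32 − 1 = 31; no expert nets 23. strong-case prefers the expert witness.
weak-case: the expert witness nets 32 − 10 = 22; no expert nets 23. weak-case prefers no expert.
Neither type deviates, so the separating profile is an equilibrium.

Yes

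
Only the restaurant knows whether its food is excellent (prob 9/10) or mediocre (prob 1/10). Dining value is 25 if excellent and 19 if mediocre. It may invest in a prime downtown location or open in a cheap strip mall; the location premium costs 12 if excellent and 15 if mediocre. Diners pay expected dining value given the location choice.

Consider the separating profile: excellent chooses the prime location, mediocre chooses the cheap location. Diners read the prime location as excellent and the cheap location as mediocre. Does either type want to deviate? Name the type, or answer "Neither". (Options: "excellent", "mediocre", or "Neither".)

The prime location pays 25; the cheap location pays 19.
excellent: assigned the prime location, nets 25 − 12 = 13; deviating to the cheap location nets 19.
mediocre: assigned the cheap location, nets 19; deviating to the prime location nets 25 − 15 = 10.
The excellent type gains 6 by deviating.

excellent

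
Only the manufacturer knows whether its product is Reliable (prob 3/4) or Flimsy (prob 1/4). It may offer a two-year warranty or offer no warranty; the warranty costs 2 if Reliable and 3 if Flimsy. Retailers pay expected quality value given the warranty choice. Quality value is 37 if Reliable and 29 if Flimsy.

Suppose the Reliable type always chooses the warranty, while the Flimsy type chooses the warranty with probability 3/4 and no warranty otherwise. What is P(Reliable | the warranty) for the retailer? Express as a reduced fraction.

P(the warranty) = (3/4)·1 + (1/4)·(3/4) = 15/16.
By Bayes' rule, P(Reliable | the warranty) = (3/4) / (15/16) = 4/5.

4/5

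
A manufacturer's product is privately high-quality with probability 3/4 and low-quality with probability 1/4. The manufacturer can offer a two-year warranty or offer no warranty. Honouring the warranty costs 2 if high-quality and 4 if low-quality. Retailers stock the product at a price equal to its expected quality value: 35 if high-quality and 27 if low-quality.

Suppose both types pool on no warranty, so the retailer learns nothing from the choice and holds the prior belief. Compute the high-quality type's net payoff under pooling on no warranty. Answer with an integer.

Pooled price = 3/4·35 + 1/4·27 = 33.
high-quality pays no cost for no warranty, so net payoff = 33.

33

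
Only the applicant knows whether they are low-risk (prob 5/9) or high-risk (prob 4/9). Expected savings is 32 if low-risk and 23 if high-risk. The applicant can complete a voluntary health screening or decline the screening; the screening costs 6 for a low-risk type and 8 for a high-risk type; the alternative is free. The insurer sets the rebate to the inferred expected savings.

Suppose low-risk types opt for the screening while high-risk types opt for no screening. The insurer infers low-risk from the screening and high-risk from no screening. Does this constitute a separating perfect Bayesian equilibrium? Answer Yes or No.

No

Under these beliefs, the screening earns rebate 32 and no screening earns rebate 23.
low-risk: the screening nets 32 − 6 = 26; no screening nets 23. low-risk prefers the screening.
high-risk: the screening nets 32 − 8 = 24; no screening nets 23. high-risk would deviate to the screening.
high-risk has a profitable deviation, so the profile is not an equilibrium.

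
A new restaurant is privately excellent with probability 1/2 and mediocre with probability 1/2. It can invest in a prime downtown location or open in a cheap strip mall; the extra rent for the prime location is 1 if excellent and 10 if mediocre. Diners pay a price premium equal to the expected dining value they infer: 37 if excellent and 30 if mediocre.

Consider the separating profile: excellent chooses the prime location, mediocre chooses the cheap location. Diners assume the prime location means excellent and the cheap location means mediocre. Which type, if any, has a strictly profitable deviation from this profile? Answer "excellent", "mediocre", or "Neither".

Neither

The prime location pays 37; the cheap location pays 30.
excellent: assigned the prime location, nets 37 − 1 = 36; deviating to the cheap location nets 30.
mediocre: assigned the cheap location, nets 30; deviating to the prime location nets 37 − 10 = 27.
Both types strictly prefer their assigned action; no profitable deviation.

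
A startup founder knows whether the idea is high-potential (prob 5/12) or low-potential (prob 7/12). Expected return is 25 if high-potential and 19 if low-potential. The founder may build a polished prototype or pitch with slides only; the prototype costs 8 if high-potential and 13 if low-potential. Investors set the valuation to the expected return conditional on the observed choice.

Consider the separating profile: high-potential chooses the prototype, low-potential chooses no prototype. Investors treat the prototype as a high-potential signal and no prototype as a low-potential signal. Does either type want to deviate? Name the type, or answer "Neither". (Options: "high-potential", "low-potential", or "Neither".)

high-potential

The prototype pays 25; no prototype pays 19.
high-potential: assigned the prototype, nets 25 − 8 = 17; deviating to no prototype nets 19.
low-potential: assigned no prototype, nets 19; deviating to the prototype nets 25 − 13 = 12.
The high-potential type gains 2 by deviating.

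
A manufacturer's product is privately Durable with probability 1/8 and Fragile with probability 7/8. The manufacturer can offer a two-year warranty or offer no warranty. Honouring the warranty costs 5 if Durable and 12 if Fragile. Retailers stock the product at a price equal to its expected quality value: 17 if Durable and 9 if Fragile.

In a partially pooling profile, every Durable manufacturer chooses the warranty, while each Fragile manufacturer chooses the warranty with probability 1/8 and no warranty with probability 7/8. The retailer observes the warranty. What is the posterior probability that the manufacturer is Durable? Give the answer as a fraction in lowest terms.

P(the warranty) = (1/8)·1 + (7/8)·(1/8) = 15/64.
By Bayes' rule, P(Durable | the warranty) = (1/8) / (15/64) = 8/15.

8/15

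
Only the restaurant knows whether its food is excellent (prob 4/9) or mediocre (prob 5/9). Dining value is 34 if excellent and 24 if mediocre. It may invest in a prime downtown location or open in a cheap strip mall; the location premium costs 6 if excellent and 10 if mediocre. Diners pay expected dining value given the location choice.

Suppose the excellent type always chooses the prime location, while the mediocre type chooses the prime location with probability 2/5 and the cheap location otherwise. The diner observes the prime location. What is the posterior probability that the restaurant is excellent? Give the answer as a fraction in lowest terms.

P(the prime location) = (4/9)·1 + (5/9)·(2/5) = 2/3.
By Bayes' rule, P(excellent | the prime location) = (4/9) / (2/3) = 2/3.

2/3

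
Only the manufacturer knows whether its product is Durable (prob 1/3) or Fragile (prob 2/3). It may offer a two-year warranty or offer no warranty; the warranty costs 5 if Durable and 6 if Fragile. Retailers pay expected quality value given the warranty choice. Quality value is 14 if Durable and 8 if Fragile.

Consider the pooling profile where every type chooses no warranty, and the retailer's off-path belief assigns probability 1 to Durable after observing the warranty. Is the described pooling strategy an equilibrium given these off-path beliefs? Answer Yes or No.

Yes

On path, the retailer holds the prior and pays 1/3·14 + 2/3·8 = 10. Off path (the warranty), believing Durable, it pays 14.
Durable: no warranty nets 10; the warranty nets 14 − 5 = 9. Durable stays.
Fragile: no warranty nets 10; the warranty nets 14 − 6 = 8. Fragile stays.
No type deviates, so pooling is sustained.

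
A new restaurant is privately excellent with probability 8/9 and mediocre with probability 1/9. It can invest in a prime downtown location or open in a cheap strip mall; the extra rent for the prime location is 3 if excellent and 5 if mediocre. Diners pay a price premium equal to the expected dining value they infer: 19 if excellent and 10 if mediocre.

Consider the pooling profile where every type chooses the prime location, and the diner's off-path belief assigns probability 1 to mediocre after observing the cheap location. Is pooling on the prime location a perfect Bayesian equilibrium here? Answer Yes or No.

On path, the diner holds the prior and pays 8/9·19 + 1/9·10 = 18. Off path (the cheap location), believing mediocre, it pays 10.
excellent: the prime location nets 18 − 3 = 15; the cheap location nets 10. excellent stays.
mediocre: the prime location nets 18 − 5 = 13; the cheap location nets 10. mediocre stays.
No type deviates, so pooling is sustained.

Yes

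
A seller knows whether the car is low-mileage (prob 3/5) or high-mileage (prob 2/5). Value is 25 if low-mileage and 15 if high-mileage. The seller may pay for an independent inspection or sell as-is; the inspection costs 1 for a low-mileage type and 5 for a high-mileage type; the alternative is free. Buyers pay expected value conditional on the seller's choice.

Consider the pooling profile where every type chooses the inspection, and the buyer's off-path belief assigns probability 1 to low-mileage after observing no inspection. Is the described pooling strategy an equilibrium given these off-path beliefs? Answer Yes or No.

No

On path, the buyer holds the prior and pays 3/5·25 + 2/5·15 = 21. Off path (no inspection), believing low-mileage, it pays 25.
low-mileage: the inspection nets 21 − 1 = 20; no inspection nets 25. low-mileage would deviate.
high-mileage: the inspection nets 21 − 5 = 16; no inspection nets 25. high-mileage would deviate.
A type deviates, so pooling fails.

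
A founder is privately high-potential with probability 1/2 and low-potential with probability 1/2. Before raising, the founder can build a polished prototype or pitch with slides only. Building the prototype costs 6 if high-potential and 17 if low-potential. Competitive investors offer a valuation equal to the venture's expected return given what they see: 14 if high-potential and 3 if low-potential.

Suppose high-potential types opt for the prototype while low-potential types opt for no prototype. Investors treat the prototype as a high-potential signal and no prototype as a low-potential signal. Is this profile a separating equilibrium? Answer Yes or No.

Under these beliefs, the prototype earns valuation 14 and no prototype earns valuation 3.
high-potential: the prototype nets 14 − 6 = 8; no prototype nets 3. high-potential prefers the prototype.
low-potential: the prototype nets 14 − 17 = -3; no prototype nets 3. low-potential prefers no prototype.
Neither type deviates, so the separating profile is an equilibrium.

Yes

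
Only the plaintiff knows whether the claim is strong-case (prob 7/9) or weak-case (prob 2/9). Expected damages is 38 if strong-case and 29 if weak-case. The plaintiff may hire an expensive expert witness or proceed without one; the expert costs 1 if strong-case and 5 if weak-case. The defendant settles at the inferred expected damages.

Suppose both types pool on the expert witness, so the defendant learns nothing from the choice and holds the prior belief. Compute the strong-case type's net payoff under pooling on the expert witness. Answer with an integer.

Pooled settlement = 7/9·38 + 2/9·29 = 36.
strong-case pays cost 1 for the expert witness, so net payoff = 36 − 1 = 35.

35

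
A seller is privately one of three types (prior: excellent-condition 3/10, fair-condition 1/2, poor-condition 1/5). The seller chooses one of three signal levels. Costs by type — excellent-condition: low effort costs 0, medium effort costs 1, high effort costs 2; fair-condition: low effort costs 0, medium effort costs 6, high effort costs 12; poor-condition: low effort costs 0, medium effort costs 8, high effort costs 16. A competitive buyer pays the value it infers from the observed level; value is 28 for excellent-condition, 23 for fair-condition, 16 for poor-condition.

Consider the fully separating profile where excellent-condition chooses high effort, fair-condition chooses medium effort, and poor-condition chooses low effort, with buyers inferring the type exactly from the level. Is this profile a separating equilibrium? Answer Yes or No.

Separating prices: high effort → 28, medium effort → 23, low effort → 16.
excellent-condition (assigned high effort): low effort: 16 − 0 = 16; medium effort: 23 − 1 = 22; high effort: 28 − 2 = 26. excellent-condition stays.
fair-condition (assigned medium effort): low effort: 16 − 0 = 16; medium effort: 23 − 6 = 17; high effort: 28 − 12 = 16. fair-condition stays.
poor-condition (assigned low effort): low effort: 16 − 0 = 16; medium effort: 23 − 8 = 15; high effort: 28 − 16 = 12. poor-condition stays.
Every type prefers its assigned level; separation holds.

Yes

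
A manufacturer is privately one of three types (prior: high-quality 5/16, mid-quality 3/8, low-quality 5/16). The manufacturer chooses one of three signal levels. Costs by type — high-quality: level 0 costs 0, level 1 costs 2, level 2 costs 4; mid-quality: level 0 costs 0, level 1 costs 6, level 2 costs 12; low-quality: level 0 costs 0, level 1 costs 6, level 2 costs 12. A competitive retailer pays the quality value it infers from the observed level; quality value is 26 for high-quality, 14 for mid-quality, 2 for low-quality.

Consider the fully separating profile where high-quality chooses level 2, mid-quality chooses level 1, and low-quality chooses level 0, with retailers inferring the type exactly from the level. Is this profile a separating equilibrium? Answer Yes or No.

Separating prices: level 2 → 26, level 1 → 14, level 0 → 2.
high-quality (assigned level 2): level 0: 2 − 0 = 2; level 1: 14 − 2 = 12; level 2: 26 − 4 = 22. high-quality stays.
mid-quality (assigned level 1): level 0: 2 − 0 = 2; level 1: 14 − 6 = 8; level 2: 26 − 12 = 14. mid-quality prefers level 2.
low-quality (assigned level 0): level 0: 2 − 0 = 2; level 1: 14 − 6 = 8; level 2: 26 − 12 = 14. low-quality prefers level 2.
At least one type deviates; the separating profile fails.

No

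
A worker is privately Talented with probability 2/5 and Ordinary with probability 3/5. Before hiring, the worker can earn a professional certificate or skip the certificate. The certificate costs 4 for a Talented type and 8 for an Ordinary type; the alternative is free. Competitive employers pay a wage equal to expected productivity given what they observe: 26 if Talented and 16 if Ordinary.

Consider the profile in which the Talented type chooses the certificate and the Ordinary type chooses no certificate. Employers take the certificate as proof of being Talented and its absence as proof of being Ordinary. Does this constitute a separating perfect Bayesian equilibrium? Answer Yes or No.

No

Under these beliefs, the certificate earns wage 26 and no certificate earns wage 16.
Talented: the certificate nets 26 − 4 = 22; no certificate nets 16. Talented prefers the certificate.
Ordinary: the certificate nets 26 − 8 = 18; no certificate nets 16. Ordinary would deviate to the certificate.
Ordinary has a profitable deviation, so the profile is not an equilibrium.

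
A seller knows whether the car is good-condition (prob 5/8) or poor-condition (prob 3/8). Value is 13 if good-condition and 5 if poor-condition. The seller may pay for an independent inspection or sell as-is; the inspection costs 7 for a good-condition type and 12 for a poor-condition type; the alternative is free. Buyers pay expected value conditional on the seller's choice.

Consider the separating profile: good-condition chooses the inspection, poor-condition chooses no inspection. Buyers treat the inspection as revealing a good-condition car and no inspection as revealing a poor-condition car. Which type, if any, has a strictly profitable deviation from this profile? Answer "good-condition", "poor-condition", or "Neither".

The inspection pays 13; no inspection pays 5.
good-condition: assigned the inspection, nets 13 − 7 = 6; deviating to no inspection nets 5.
poor-condition: assigned no inspection, nets 5; deviating to the inspection nets 13 − 12 = 1.
Both types strictly prefer their assigned action; no profitable deviation.

Neither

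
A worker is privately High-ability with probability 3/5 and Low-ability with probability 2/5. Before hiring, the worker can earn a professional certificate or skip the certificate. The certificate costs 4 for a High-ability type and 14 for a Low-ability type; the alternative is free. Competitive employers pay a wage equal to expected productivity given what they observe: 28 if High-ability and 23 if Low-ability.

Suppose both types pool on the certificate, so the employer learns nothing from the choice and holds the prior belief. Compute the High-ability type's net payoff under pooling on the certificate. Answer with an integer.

22

Pooled wage = 3/5·28 + 2/5·23 = 26.
High-ability pays cost 4 for the certificate, so net payoff = 26 − 4 = 22.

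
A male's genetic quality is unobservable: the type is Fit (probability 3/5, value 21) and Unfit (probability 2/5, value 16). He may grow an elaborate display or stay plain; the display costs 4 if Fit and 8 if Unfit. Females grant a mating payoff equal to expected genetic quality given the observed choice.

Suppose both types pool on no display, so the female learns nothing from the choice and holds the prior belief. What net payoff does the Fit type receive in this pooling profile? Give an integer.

19

Pooled mating payoff = 3/5·21 + 2/5·16 = 19.
Fit pays no cost for no display, so net payoff = 19.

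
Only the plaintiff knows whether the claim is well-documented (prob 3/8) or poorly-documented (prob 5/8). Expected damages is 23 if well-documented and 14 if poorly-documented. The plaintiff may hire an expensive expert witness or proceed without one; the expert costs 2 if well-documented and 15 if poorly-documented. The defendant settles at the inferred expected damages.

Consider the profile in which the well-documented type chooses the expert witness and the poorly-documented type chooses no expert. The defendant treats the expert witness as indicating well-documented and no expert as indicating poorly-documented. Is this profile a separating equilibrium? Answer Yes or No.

Under these beliefs, the expert witness earns settlement 23 and no expert earns settlement 14.
well-documented: the expert witness nets 23 − 2 = 21; no expert nets 14. well-documented prefers the expert witness.
poorly-documented: the expert witness nets 23 − 15 = 8; no expert nets 14. poorly-documented prefers no expert.
Neither type deviates, so the separating profile is an equilibrium.

Yes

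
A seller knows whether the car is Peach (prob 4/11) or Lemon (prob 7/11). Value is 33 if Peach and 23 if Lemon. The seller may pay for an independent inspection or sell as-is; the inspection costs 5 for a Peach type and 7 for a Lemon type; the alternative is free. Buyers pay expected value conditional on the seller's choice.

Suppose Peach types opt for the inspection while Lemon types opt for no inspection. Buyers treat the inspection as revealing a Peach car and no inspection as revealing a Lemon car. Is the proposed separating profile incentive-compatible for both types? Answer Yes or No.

No

Under these beliefs, the inspection earns price 33 and no inspection earns price 23.
Peach: the inspection nets 33 − 5 = 28; no inspection nets 23. Peach prefers the inspection.
Lemon: the inspection nets 33 − 7 = 26; no inspection nets 23. Lemon would deviate to the inspection.
Lemon has a profitable deviation, so the profile is not an equilibrium.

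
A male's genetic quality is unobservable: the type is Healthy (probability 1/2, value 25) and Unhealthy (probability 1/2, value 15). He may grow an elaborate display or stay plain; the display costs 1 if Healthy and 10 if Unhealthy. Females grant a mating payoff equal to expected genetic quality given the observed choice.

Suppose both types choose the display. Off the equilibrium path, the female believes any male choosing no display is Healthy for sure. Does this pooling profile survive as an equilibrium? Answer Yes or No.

On path, the female holds the prior and pays 1/2·25 + 1/2·15 = 20. Off path (no display), believing Healthy, it pays 25.
Healthy: the display nets 20 − 1 = 19; no display nets 25. Healthy would deviate.
Unhealthy: the display nets 20 − 10 = 10; no display nets 25. Unhealthy would deviate.
A type deviates, so pooling fails.

No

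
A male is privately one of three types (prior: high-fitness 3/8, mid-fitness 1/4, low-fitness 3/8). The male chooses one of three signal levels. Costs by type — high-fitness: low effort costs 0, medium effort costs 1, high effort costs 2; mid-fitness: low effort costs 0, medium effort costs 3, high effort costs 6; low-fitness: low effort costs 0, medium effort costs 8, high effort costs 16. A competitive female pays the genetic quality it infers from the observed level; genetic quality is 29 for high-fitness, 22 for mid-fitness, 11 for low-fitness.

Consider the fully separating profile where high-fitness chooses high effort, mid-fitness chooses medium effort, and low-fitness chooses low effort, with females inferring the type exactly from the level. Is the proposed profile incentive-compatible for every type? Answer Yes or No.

Separating mating payoffs: high effort → 29, medium effort → 22, low effort → 11.
high-fitness (assigned high effort): low effort: 11 − 0 = 11; medium effort: 22 − 1 = 21; high effort: 29 − 2 = 27. high-fitness stays.
mid-fitness (assigned medium effort): low effort: 11 − 0 = 11; medium effort: 22 − 3 = 19; high effort: 29 − 6 = 23. mid-fitness prefers high effort.
low-fitness (assigned low effort): low effort: 11 − 0 = 11; medium effort: 22 − 8 = 14; high effort: 29 − 16 = 13. low-fitness prefers medium effort.
At least one type deviates; the separating profile fails.

No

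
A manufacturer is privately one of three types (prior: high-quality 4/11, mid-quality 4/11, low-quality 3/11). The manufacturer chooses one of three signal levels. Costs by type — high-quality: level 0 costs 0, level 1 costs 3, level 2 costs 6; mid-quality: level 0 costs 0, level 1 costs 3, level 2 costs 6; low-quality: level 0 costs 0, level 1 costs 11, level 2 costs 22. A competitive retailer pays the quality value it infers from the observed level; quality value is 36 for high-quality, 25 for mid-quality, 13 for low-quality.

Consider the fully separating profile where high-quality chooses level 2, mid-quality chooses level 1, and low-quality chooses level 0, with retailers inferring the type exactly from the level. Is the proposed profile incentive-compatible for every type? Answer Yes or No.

Separating prices: level 2 → 36, level 1 → 25, level 0 → 13.
high-quality (assigned level 2): level 0: 13 − 0 = 13; level 1: 25 − 3 = 22; level 2: 36 − 6 = 30. high-quality stays.
mid-quality (assigned level 1): level 0: 13 − 0 = 13; level 1: 25 − 3 = 22; level 2: 36 − 6 = 30. mid-quality prefers level 2.
low-quality (assigned level 0): level 0: 13 − 0 = 13; level 1: 25 − 11 = 14; level 2: 36 − 22 = 14. low-quality prefers level 1.
At least one type deviates; the separating profile fails.

No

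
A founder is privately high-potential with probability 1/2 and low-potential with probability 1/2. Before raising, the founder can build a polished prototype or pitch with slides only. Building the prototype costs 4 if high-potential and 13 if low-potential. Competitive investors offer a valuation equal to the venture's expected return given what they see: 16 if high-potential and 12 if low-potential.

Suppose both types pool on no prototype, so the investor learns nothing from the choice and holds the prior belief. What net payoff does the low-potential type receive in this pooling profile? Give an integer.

14

Pooled valuation = 1/2·16 + 1/2·12 = 14.
low-potential pays no cost for no prototype, so net payoff = 14.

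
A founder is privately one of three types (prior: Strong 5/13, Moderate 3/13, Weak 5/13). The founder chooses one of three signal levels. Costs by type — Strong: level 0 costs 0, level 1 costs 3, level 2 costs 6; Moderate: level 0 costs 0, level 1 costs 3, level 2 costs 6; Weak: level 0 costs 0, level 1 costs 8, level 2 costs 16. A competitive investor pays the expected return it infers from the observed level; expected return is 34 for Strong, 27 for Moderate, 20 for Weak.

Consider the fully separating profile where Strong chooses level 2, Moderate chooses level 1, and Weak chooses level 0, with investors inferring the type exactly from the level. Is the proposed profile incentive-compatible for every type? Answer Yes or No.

Separating valuations: level 2 → 34, level 1 → 27, level 0 → 20.
Strong (assigned level 2): level 0: 20 − 0 = 20; level 1: 27 − 3 = 24; level 2: 34 − 6 = 28. Strong stays.
Moderate (assigned level 1): level 0: 20 − 0 = 20; level 1: 27 − 3 = 24; level 2: 34 − 6 = 28. Moderate prefers level 2.
Weak (assigned level 0): level 0: 20 − 0 = 20; level 1: 27 − 8 = 19; level 2: 34 − 16 = 18. Weak stays.
At least one type deviates; the separating profile fails.

No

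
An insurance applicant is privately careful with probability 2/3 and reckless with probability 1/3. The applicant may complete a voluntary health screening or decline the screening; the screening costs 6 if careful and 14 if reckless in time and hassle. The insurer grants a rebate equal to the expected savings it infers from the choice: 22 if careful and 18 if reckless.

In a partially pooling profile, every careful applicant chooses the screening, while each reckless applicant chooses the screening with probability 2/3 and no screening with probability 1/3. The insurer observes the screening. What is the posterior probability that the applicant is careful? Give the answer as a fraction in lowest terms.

P(the screening) = (2/3)·1 + (1/3)·(2/3) = 8/9.
By Bayes' rule, P(careful | the screening) = (2/3) / (8/9) = 3/4.

3/4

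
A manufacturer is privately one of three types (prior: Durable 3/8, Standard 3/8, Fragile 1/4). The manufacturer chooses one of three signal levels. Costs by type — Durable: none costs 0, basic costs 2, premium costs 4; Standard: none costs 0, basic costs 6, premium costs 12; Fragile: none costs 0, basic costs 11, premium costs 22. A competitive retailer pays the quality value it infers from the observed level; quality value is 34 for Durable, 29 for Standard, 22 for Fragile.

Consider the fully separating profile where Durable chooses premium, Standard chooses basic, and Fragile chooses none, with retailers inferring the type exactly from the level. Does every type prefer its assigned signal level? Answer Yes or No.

Yes

Separating prices: premium → 34, basic → 29, none → 22.
Durable (assigned premium): none: 22 − 0 = 22; basic: 29 − 2 = 27; premium: 34 − 4 = 30. Durable stays.
Standard (assigned basic): none: 22 − 0 = 22; basic: 29 − 6 = 23; premium: 34 − 12 = 22. Standard stays.
Fragile (assigned none): none: 22 − 0 = 22; basic: 29 − 11 = 18; premium: 34 − 22 = 12. Fragile stays.
Every type prefers its assigned level; separation holds.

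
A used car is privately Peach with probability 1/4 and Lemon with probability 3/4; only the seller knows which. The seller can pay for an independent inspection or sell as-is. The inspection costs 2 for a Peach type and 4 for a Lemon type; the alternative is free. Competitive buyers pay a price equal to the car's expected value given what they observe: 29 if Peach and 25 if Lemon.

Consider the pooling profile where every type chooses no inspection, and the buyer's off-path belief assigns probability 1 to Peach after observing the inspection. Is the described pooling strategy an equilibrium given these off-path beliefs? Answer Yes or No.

On path, the buyer holds the prior and pays 1/4·29 + 3/4·25 = 26. Off path (the inspection), believing Peach, it pays 29.
Peach: no inspection nets 26; the inspection nets 29 − 2 = 27. Peach would deviate.
Lemon: no inspection nets 26; the inspection nets 29 − 4 = 25. Lemon stays.
A type deviates, so pooling fails.

No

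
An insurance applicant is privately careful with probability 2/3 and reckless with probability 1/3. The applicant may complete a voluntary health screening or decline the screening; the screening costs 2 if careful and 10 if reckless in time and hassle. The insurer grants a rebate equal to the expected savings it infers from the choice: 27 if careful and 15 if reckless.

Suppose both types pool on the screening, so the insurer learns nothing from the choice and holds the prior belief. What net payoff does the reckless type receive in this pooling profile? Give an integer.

13

Pooled rebate = 2/3·27 + 1/3·15 = 23.
reckless pays cost 10 for the screening, so net payoff = 23 − 10 = 13.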